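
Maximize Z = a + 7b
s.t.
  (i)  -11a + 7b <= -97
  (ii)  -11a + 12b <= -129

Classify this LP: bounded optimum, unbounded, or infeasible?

From the feasible point (261/55, -32/5), moving in the direction (12, 11) keeps every constraint satisfied while Z increases without bound.

unbounded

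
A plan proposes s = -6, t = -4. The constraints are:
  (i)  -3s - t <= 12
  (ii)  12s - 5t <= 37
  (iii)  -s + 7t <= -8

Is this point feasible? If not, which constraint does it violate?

not feasible — violates (i)

Constraint (i): -3s - t = 22, which is not ≤ 12. All other constraints are satisfied.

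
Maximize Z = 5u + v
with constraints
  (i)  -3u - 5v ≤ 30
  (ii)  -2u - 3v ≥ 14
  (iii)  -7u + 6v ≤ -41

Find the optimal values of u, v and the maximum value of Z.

Corner points and Z = 5u + v:
  (20, -18) → Z = 82
  (25/53, -333/53) → Z = -208/53
  (13/11, -60/11) → Z = 5/11

At the optimal vertex, -3u - 5v = 30 and -2u - 3v = 14.
Solving simultaneously gives u = 20, v = -18.

u = 20, v = -18, maximum Z = 82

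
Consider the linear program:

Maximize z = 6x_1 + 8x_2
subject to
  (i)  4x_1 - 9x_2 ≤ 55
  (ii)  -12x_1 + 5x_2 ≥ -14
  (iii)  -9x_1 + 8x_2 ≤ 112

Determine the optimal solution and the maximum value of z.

x_1 = 224/17, x_2 = 490/17, maximum z = 5264/17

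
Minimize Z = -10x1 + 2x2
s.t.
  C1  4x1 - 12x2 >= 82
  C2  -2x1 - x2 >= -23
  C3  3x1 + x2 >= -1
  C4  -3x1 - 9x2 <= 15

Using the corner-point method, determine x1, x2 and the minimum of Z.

At the optimal vertex, -2x1 - x2 = -23 and -3x1 - 9x2 = 15.
Solving simultaneously gives x1 = 74/5, x2 = -33/5.

x1 = 74/5, x2 = -33/5, minimum Z = -806/5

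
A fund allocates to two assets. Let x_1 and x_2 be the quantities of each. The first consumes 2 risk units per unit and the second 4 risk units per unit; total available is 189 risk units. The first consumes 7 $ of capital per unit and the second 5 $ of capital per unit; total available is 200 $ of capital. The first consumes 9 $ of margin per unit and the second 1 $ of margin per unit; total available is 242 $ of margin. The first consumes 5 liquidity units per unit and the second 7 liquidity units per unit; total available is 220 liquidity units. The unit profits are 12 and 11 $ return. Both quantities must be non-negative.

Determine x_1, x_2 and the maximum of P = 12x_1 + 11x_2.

x_1 = 25/2, x_2 = 45/2, maximum P = 795/2

Extreme points and P = 12x_1 + 11x_2:
  (0, 0) → P = 0
  (0, 220/7) → P = 2420/7
  (242/9, 0) → P = 968/3
  (505/19, 53/19) → P = 6643/19
  (25/2, 45/2) → P = 795/2

At the optimal vertex, 7x_1 + 5x_2 = 200 and 5x_1 + 7x_2 = 220.
Solving simultaneously gives x_1 = 25/2, x_2 = 45/2.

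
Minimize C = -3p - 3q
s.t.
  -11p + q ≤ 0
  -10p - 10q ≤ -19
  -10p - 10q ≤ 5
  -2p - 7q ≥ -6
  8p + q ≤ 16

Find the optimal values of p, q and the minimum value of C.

Feasible corners and C = -3p - 3q:
  (73/50, 11/25) → C = -57/10
  (141/70, -4/35) → C = -57/10
  (53/27, 8/27) → C = -61/9

At the optimal vertex, -2p - 7q = -6 and 8p + q = 16.
Solving simultaneously gives p = 53/27, q = 8/27.

p = 53/27, q = 8/27, minimum C = -61/9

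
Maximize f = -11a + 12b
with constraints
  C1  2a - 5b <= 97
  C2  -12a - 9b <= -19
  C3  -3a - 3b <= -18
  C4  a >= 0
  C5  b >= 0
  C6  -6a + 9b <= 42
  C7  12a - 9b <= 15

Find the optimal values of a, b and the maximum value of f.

a = 4/5, b = 26/5, maximum f = 268/5

Corner points and f = -11a + 12b:
  (4/5, 26/5) → f = 268/5
  (23/7, 19/7) → f = -25/7
  (19/2, 11) → f = 55/2

The optimum lies where -3a - 3b = -18 and -6a + 9b = 42.
Solving simultaneously gives a = 4/5, b = 26/5.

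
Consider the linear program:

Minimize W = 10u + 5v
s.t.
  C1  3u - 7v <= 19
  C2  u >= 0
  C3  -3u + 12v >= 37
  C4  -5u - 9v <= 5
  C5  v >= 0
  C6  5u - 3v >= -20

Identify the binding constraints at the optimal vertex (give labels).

C2 and C3

Vertices and W = 10u + 5v:
  (487/15, 56/5) → W = 1142/3
  (0, 37/12) → W = 185/12
  (0, 20/3) → W = 100/3
The feasible region is unbounded (it extends along (7, 3), (3, 5)), but W strictly increases along every unbounded feasible direction, so there is no improving ray and the minimum is attained at a vertex.

The minimum is at (0, 37/12). Substituting into each constraint, equality holds for C2 and C3; the remaining constraints have slack.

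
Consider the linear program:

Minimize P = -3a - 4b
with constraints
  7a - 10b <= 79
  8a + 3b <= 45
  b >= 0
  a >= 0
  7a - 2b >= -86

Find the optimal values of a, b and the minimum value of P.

a = 0, b = 15, minimum P = -60

At the optimal vertex, 8a + 3b = 45 and a = 0.
Solving simultaneously gives a = 0, b = 15.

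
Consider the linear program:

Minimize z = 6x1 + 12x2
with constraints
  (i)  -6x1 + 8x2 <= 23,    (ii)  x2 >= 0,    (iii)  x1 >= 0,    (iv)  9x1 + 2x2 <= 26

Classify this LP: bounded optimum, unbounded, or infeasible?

bounded optimum

Feasible corners and z = 6x1 + 12x2:
  (0, 23/8) → z = 69/2
  (27/14, 121/28) → z = 444/7
  (0, 0) → z = 0
  (26/9, 0) → z = 52/3
The feasible region has finitely many vertices and no improving ray; the minimum is 0 at (0, 0).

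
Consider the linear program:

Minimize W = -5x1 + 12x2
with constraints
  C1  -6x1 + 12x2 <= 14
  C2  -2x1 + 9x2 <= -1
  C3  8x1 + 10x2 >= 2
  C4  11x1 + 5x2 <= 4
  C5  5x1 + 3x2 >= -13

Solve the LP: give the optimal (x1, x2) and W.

x1 = 3/7, x2 = -1/7, minimum W = -27/7

Feasible corners and W = -5x1 + 12x2:
  (7/23, -1/23) → W = -47/23
  (41/109, -3/109) → W = -241/109
  (3/7, -1/7) → W = -27/7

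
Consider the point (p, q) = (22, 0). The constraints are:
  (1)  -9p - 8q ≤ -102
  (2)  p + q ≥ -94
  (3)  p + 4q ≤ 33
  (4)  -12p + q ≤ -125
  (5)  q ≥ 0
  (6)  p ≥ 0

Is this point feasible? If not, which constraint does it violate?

feasible

(1): -198 ≤ -102 ✓
(2): 22 ≥ -94 ✓
(3): 22 ≤ 33 ✓
(4): -264 ≤ -125 ✓
(5): 0 ≥ 0 ✓
(6): 22 ≥ 0 ✓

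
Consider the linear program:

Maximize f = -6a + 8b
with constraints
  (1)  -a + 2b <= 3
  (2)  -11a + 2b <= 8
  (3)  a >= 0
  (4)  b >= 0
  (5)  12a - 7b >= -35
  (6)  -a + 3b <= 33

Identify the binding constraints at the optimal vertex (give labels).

(1) and (3)

Corner points and f = -6a + 8b:
  (0, 3/2) → f = 12
  (57, 30) → f = -102
  (0, 0) → f = 0
The feasible region is unbounded (it extends along (3, 1), (1, 0)), but f strictly decreases along every unbounded feasible direction, so there is no improving ray and the maximum is attained at a vertex.

The maximum is at (0, 3/2). Substituting into each constraint, equality holds for (1) and (3); the remaining constraints have slack.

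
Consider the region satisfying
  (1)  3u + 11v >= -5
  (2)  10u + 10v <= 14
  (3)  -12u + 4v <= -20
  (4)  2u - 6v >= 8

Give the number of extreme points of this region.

3

The feasible vertices (each the meet of two boundaries and inside every other half-plane) are:
  (51/20, -23/20)
  (29/20, -17/20)
  (41/20, -13/20)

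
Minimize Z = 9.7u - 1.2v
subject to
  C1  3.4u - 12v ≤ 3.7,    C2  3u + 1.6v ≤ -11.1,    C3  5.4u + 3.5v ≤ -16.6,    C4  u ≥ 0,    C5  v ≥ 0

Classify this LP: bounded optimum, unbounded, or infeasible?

infeasible

The boundaries 3u + 1.6v = -11.1 and 5.4u + 3.5v = -16.6 meet at (-1229/186, 169/31), but that point violates u ≥ 0. Every candidate vertex is excluded by some other constraint, so the feasible region is empty.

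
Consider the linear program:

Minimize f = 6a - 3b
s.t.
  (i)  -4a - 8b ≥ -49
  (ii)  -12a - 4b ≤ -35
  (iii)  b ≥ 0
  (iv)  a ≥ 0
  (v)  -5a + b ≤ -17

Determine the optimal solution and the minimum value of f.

Feasible corners and f = 6a - 3b:
  (49/4, 0) → f = 147/2
  (185/44, 177/44) → f = 579/44
  (17/5, 0) → f = 102/5

At the optimal vertex, -4a - 8b = -49 and -5a + b = -17.
Solving simultaneously gives a = 185/44, b = 177/44.

a = 185/44, b = 177/44, minimum f = 579/44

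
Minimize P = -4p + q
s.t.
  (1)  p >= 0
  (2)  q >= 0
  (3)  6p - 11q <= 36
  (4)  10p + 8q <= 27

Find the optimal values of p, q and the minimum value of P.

Feasible corners and P = -4p + q:
  (0, 0) → P = 0
  (0, 27/8) → P = 27/8
  (27/10, 0) → P = -54/5

p = 27/10, q = 0, minimum P = -54/5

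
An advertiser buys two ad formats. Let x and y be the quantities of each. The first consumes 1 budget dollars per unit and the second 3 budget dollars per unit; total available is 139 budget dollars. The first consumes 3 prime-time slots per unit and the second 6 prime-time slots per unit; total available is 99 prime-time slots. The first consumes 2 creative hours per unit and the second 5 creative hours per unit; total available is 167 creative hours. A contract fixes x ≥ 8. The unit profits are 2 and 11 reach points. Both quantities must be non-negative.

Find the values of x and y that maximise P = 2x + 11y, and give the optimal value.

Feasible corners and P = 2x + 11y:
  (33, 0) → P = 66
  (8, 0) → P = 16
  (8, 25/2) → P = 307/2

The binding constraints are 3x + 6y = 99 and x = 8.
Solving simultaneously gives x = 8, y = 25/2.

x = 8, y = 25/2, maximum P = 307/2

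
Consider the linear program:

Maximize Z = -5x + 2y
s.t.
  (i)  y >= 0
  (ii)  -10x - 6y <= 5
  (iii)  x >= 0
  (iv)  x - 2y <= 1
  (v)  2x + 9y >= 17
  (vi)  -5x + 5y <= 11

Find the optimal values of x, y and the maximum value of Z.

x = 0, y = 11/5, maximum Z = 22/5

Extreme points and Z = -5x + 2y:
  (0, 17/9) → Z = 34/9
  (0, 11/5) → Z = 22/5
  (43/13, 15/13) → Z = -185/13
The feasible region is unbounded (it extends along (1, 1), (2, 1)), but Z strictly decreases along every unbounded feasible direction, so there is no improving ray and the maximum is attained at a vertex.

The binding constraints are x = 0 and -5x + 5y = 11.
Solving simultaneously gives x = 0, y = 11/5.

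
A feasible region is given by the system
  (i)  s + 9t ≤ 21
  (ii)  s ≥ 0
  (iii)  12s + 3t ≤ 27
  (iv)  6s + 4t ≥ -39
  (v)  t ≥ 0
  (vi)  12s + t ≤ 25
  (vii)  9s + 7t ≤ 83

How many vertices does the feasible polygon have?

5

Intersecting each pair of boundary lines and keeping only the points that satisfy every inequality leaves:
  (0, 7/3)
  (12/7, 15/7)
  (0, 0)
  (2, 1)
  (25/12, 0)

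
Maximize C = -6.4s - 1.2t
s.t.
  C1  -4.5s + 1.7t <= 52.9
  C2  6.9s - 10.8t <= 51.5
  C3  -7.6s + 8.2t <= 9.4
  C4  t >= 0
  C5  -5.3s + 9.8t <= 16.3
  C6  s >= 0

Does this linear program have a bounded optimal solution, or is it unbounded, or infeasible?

bounded optimum

Extreme points and C = -6.4s - 1.2t:
  (515/69, 0) → C = -3296/69
  (34037/519, 19271/519) → C = -240962/519
  (2077/1551, 3703/1551) → C = -8062/705
  (0, 47/41) → C = -282/205
  (0, 0) → C = 0
The feasible region has finitely many vertices and no improving ray; the maximum is 0 at (0, 0).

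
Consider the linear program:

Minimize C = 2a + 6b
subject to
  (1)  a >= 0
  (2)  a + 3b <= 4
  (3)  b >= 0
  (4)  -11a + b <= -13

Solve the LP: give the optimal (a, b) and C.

The optimum lies where b = 0 and -11a + b = -13.
Solving simultaneously gives a = 13/11, b = 0.

a = 13/11, b = 0, minimum C = 26/11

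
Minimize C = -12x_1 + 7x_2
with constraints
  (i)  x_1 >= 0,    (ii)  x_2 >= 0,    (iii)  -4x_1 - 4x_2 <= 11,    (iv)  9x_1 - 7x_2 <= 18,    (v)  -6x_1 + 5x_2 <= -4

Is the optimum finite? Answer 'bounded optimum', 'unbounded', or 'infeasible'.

Corner points and C = -12x_1 + 7x_2:
  (2, 0) → C = -24
  (2/3, 0) → C = -8
  (62/3, 24) → C = -80
The feasible region has finitely many vertices and no improving ray; the minimum is -80 at (62/3, 24).

bounded optimum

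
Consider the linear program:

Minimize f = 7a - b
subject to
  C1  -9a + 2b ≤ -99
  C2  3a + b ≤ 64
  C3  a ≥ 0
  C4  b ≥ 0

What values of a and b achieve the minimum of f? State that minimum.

Corner points and f = 7a - b:
  (227/15, 93/5) → f = 262/3
  (11, 0) → f = 77
  (64/3, 0) → f = 448/3

At the optimal vertex, -9a + 2b = -99 and b = 0.
Solving simultaneously gives a = 11, b = 0.

a = 11, b = 0, minimum f = 77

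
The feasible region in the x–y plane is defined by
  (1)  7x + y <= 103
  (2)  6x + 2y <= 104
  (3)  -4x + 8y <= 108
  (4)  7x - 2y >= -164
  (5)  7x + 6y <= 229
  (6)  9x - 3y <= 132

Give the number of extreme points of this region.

Of the 15 pairwise boundary intersections, those satisfying every inequality are:
  (51/4, 55/4)
  (147/10, 1/10)
  (11, 19)
  (-137/6, 25/12)
  (-252, -800)

5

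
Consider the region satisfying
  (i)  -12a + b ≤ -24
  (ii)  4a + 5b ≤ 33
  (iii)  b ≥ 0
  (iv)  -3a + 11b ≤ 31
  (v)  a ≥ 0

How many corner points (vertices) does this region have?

Of the 10 pairwise boundary intersections, those satisfying every inequality are:
  (2, 0)
  (295/129, 148/43)
  (33/4, 0)
  (208/59, 223/59)

4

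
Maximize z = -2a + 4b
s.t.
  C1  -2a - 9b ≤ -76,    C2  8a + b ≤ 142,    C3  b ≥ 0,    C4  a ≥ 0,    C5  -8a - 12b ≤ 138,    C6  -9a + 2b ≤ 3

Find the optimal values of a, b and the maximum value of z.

a = 281/25, b = 1302/25, maximum z = 4646/25

Corner points and z = -2a + 4b:
  (601/35, 162/35) → z = -554/35
  (25/17, 138/17) → z = 502/17
  (281/25, 1302/25) → z = 4646/25

The binding constraints are 8a + b = 142 and -9a + 2b = 3.
Solving simultaneously gives a = 281/25, b = 1302/25.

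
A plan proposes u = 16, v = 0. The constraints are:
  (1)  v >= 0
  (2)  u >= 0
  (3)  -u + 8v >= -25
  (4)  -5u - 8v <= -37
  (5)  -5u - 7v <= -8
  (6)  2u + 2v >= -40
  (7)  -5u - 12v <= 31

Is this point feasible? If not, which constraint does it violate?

(1): 0 ≥ 0 ✓
(2): 16 ≥ 0 ✓
(3): -16 ≥ -25 ✓
(4): -80 ≤ -37 ✓
(5): -80 ≤ -8 ✓
(6): 32 ≥ -40 ✓
(7): -80 ≤ 31 ✓

feasible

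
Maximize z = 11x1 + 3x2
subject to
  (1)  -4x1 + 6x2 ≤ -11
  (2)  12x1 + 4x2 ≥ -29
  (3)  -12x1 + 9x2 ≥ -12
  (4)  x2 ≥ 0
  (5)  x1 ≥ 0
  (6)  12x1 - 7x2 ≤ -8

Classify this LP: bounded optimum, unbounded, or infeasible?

The boundaries x1 = 0 and 12x1 - 7x2 = -8 meet at (0, 8/7), but that point violates -4x1 + 6x2 ≤ -11. Every candidate vertex is excluded by some other constraint, so the feasible region is empty.

infeasible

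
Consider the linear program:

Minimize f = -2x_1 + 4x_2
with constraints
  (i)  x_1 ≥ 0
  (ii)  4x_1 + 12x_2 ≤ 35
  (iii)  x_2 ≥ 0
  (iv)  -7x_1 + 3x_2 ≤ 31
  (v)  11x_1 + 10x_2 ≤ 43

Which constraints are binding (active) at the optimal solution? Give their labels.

Feasible corners and f = -2x_1 + 4x_2:
  (0, 35/12) → f = 35/3
  (0, 0) → f = 0
  (83/46, 213/92) → f = 130/23
  (43/11, 0) → f = -86/11

The minimum is at (43/11, 0). Substituting into each constraint, equality holds for (iii) and (v); the remaining constraints have slack.

(iii) and (v)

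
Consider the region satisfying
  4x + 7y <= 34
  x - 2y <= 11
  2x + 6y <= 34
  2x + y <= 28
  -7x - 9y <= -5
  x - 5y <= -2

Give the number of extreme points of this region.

The feasible vertices (each the meet of two boundaries and inside every other half-plane) are:
  (-17/5, 34/5)
  (52/9, 14/9)
  (-23/2, 19/2)
  (7/44, 19/44)

4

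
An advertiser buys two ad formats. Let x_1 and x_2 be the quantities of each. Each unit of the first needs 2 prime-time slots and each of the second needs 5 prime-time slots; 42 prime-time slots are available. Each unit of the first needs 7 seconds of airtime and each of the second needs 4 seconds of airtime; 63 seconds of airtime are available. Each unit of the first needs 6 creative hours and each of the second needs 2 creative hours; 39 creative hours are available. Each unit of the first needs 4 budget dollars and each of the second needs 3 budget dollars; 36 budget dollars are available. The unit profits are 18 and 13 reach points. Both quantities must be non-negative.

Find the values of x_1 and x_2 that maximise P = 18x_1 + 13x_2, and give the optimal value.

x_1 = 9/2, x_2 = 6, maximum P = 159

Feasible corners and P = 18x_1 + 13x_2:
  (0, 0) → P = 0
  (0, 42/5) → P = 546/5
  (13/2, 0) → P = 117
  (27/7, 48/7) → P = 1110/7
  (9/2, 6) → P = 159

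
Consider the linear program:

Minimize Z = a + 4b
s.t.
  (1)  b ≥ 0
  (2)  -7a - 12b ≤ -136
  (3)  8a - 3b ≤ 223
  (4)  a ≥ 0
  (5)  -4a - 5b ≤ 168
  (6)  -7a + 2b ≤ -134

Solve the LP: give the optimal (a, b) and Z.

Vertices and Z = a + 4b:
  (136/7, 0) → Z = 136/7
  (223/8, 0) → Z = 223/8
  (940/49, 1/7) → Z = 968/49
The feasible region is unbounded (it extends along (3, 8), (2, 7)), but Z strictly increases along every unbounded feasible direction, so there is no improving ray and the minimum is attained at a vertex.

a = 136/7, b = 0, minimum Z = 136/7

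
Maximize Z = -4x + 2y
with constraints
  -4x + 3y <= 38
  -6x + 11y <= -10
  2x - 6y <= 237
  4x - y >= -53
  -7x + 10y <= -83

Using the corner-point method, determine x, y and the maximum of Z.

x = -613/33, y = -703/33, maximum Z = 1046/33

Corner points and Z = -4x + 2y:
  (813/17, 428/17) → Z = -2396/17
  (-555/22, -527/11) → Z = 56/11
  (-613/33, -703/33) → Z = 1046/33
The feasible region is unbounded (it extends along (3, 1), (11, 6)), but Z strictly decreases along every unbounded feasible direction, so there is no improving ray and the maximum is attained at a vertex.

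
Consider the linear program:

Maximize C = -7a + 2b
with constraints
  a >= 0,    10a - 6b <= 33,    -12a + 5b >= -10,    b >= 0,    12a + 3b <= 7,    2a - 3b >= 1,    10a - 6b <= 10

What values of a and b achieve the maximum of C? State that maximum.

a = 1/2, b = 0, maximum C = -7/2

Corner points and C = -7a + 2b:
  (7/12, 0) → C = -49/12
  (1/2, 0) → C = -7/2
  (4/7, 1/21) → C = -82/21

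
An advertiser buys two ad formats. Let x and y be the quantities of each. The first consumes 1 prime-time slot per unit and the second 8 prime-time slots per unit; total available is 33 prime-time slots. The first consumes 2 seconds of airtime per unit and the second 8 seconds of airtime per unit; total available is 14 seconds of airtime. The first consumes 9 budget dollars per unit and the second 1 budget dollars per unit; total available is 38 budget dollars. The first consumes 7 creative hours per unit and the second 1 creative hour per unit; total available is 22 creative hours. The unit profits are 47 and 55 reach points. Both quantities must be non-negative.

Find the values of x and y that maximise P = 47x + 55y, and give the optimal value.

x = 3, y = 1, maximum P = 196

Corner points and P = 47x + 55y:
  (0, 0) → P = 0
  (0, 7/4) → P = 385/4
  (22/7, 0) → P = 1034/7
  (3, 1) → P = 196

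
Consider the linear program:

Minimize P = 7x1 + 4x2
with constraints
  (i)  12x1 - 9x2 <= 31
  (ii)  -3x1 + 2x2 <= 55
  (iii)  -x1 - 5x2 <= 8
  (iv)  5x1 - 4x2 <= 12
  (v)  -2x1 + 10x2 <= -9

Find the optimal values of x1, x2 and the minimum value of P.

x1 = -7/4, x2 = -5/4, minimum P = -69/4

Feasible corners and P = 7x1 + 4x2:
  (28/29, -52/29) → P = -12/29
  (-7/4, -5/4) → P = -69/4
  (2, -1/2) → P = 12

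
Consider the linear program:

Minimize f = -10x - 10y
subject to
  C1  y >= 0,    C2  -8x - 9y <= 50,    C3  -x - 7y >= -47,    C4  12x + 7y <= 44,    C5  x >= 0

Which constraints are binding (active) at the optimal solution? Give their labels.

C4 and C5

Corner points and f = -10x - 10y:
  (11/3, 0) → f = -110/3
  (0, 0) → f = 0
  (0, 44/7) → f = -440/7

The minimum is at (0, 44/7). Substituting into each constraint, equality holds for C4 and C5; the remaining constraints have slack.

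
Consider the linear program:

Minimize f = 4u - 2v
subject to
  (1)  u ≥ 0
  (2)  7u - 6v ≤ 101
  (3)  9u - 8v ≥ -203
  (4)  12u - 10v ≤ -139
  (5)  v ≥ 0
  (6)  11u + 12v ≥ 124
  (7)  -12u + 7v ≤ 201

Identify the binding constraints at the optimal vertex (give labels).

(1) and (3)

Corner points and f = 4u - 2v:
  (0, 203/8) → f = -203/4
  (0, 139/10) → f = -139/5
  (153, 395/2) → f = 217

The minimum is at (0, 203/8). Substituting into each constraint, equality holds for (1) and (3); the remaining constraints have slack.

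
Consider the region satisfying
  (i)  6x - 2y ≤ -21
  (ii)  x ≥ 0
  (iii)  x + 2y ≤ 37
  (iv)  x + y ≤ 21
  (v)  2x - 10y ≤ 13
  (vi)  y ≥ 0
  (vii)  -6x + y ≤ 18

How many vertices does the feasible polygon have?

4

Of the 21 pairwise boundary intersections, those satisfying every inequality are:
  (0, 21/2)
  (16/7, 243/14)
  (0, 18)
  (1/13, 240/13)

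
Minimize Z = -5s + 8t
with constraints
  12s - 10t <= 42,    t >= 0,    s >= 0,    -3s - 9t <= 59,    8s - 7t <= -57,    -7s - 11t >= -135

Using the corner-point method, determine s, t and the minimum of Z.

s = 0, t = 57/7, minimum Z = 456/7

Vertices and Z = -5s + 8t:
  (0, 57/7) → Z = 456/7
  (0, 135/11) → Z = 1080/11
  (318/137, 1479/137) → Z = 10242/137

At the optimal vertex, s = 0 and 8s - 7t = -57.
Solving simultaneously gives s = 0, t = 57/7.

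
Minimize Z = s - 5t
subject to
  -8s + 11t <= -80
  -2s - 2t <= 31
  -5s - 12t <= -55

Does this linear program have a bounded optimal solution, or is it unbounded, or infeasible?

unbounded

From the feasible point (1565/151, 40/151), moving in the direction (11, 8) keeps every constraint satisfied while Z decreases without bound.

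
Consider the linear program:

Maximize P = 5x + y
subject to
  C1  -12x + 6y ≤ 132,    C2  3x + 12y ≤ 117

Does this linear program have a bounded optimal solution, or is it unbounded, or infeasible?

From the feasible point (-49/9, 100/9), moving in the direction (12, -3) keeps every constraint satisfied while P increases without bound.

unbounded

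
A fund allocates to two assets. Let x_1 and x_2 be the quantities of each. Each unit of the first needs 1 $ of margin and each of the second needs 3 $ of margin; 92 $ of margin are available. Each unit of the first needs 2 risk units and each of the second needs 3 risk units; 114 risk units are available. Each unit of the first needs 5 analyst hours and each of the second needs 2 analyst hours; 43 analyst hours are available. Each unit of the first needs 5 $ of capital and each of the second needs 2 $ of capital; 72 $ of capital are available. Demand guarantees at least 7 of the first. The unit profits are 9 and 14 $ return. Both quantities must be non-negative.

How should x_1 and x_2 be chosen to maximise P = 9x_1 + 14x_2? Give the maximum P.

x_1 = 7, x_2 = 4, maximum P = 119

Feasible corners and P = 9x_1 + 14x_2:
  (43/5, 0) → P = 387/5
  (7, 0) → P = 63
  (7, 4) → P = 119

The binding constraints are 5x_1 + 2x_2 = 43 and x_1 = 7.
Solving simultaneously gives x_1 = 7, x_2 = 4.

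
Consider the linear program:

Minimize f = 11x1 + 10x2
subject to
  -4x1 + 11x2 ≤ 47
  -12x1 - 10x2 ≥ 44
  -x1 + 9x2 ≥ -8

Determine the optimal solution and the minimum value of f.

Corner points and f = 11x1 + 10x2:
  (-477/86, 97/43) → f = -3307/86
  (-511/25, -79/25) → f = -6411/25
  (-158/59, -70/59) → f = -2438/59

x1 = -511/25, x2 = -79/25, minimum f = -6411/25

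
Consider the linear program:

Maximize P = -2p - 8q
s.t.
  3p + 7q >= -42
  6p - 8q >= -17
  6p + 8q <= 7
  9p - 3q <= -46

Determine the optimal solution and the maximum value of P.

p = -56/9, q = -10/3, maximum P = 352/9

Feasible corners and P = -2p - 8q:
  (-455/66, -67/22) → P = 1259/33
  (-56/9, -10/3) → P = 352/9
  (-317/54, -41/18) → P = 809/27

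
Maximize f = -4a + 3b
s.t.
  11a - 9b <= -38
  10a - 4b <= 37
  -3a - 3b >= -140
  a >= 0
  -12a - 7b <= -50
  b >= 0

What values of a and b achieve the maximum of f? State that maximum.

a = 0, b = 140/3, maximum f = 140

At the optimal vertex, -3a - 3b = -140 and a = 0.
Solving simultaneously gives a = 0, b = 140/3.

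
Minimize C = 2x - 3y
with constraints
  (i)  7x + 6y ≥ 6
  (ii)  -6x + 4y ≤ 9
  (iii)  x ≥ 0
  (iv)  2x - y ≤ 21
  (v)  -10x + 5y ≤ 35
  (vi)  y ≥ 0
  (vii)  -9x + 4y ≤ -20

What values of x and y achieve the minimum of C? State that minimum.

Extreme points and C = 2x - 3y:
  (93/2, 72) → C = -123
  (29/3, 67/4) → C = -371/12
  (21/2, 0) → C = 21
  (20/9, 0) → C = 40/9

The binding constraints are -6x + 4y = 9 and 2x - y = 21.
Solving simultaneously gives x = 93/2, y = 72.

x = 93/2, y = 72, minimum C = -123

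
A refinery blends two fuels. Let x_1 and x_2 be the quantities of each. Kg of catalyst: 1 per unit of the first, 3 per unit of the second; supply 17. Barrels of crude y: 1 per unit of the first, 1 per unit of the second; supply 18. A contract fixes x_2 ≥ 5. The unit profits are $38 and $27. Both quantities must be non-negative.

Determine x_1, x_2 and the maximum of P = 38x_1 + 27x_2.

x_1 = 2, x_2 = 5, maximum P = 211

At the optimal vertex, x_1 + 3x_2 = 17 and x_2 = 5.
Solving simultaneously gives x_1 = 2, x_2 = 5.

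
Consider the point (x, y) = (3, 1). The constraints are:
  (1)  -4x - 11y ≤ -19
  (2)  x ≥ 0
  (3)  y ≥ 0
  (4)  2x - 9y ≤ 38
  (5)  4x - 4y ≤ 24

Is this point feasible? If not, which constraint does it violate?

feasible

(1): -23 ≤ -19 ✓
(2): 3 ≥ 0 ✓
(3): 1 ≥ 0 ✓
(4): -3 ≤ 38 ✓
(5): 8 ≤ 24 ✓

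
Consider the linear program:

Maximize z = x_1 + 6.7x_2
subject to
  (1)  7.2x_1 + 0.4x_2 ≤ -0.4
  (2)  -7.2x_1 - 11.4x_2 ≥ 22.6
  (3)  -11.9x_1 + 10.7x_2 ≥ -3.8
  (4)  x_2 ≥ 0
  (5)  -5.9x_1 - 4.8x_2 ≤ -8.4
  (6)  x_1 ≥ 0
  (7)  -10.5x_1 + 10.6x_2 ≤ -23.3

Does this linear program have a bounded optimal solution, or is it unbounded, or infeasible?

The boundaries x_1 = 0 and -10.5x_1 + 10.6x_2 = -23.3 meet at (0, -233/106), but that point violates -11.9x_1 + 10.7x_2 ≥ -3.8. Every candidate vertex is excluded by some other constraint, so the feasible region is empty.

infeasible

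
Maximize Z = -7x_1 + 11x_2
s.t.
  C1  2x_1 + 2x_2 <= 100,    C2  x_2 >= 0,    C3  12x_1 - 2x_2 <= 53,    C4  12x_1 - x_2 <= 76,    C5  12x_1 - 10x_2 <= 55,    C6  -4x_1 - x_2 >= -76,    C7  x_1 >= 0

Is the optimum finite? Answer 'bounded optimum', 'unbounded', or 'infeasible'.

Vertices and Z = -7x_1 + 11x_2:
  (26/3, 124/3) → Z = 394
  (0, 50) → Z = 550
  (53/12, 0) → Z = -371/12
  (0, 0) → Z = 0
  (33/4, 23) → Z = 781/4
  (19/2, 38) → Z = 703/2
The feasible region has finitely many vertices and no improving ray; the maximum is 550 at (0, 50).

bounded optimum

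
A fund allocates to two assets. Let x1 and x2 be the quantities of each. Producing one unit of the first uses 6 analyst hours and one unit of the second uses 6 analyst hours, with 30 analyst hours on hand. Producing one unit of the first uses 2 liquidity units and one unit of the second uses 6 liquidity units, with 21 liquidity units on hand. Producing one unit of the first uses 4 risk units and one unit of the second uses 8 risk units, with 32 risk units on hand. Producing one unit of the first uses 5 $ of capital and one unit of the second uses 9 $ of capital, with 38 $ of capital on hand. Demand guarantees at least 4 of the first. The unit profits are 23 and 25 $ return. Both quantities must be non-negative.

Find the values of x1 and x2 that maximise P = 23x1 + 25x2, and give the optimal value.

Feasible corners and P = 23x1 + 25x2:
  (5, 0) → P = 115
  (4, 0) → P = 92
  (4, 1) → P = 117

The binding constraints are 6x1 + 6x2 = 30 and x1 = 4.
Solving simultaneously gives x1 = 4, x2 = 1.

x1 = 4, x2 = 1, maximum P = 117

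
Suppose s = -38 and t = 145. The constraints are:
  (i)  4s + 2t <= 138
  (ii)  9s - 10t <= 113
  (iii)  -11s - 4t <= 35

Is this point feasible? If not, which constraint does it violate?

feasible

(i): 138 ≤ 138 ✓
(ii): -1792 ≤ 113 ✓
(iii): -162 ≤ 35 ✓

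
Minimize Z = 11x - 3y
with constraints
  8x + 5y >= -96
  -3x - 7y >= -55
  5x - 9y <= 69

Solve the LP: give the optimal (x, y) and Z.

Feasible corners and Z = 11x - 3y:
  (-947/41, 728/41) → Z = -12601/41
  (-519/97, -1032/97) → Z = -2613/97
  (489/31, 34/31) → Z = 5277/31

x = -947/41, y = 728/41, minimum Z = -12601/41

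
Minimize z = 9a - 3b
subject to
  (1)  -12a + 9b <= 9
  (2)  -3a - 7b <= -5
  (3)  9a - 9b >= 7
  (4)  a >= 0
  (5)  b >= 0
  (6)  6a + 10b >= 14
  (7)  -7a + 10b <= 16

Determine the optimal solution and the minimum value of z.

a = 49/36, b = 7/12, minimum z = 21/2

Extreme points and z = 9a - 3b:
  (49/36, 7/12) → z = 21/2
  (214/27, 193/27) → z = 449/9
  (7/3, 0) → z = 21
The feasible region is unbounded (it extends along (10, 7), (1, 0)), but z strictly increases along every unbounded feasible direction, so there is no improving ray and the minimum is attained at a vertex.

At the optimal vertex, 9a - 9b = 7 and 6a + 10b = 14.
Solving simultaneously gives a = 49/36, b = 7/12.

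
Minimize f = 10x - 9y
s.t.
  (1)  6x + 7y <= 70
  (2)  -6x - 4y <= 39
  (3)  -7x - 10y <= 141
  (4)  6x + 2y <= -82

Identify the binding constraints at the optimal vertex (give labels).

(1) and (2)

Vertices and f = 10x - 9y:
  (-553/18, 109/3) → f = -5708/9
  (-119/5, 152/5) → f = -2558/5
  (-125/6, 43/2) → f = -2411/6

The minimum is at (-553/18, 109/3). Substituting into each constraint, equality holds for (1) and (2); the remaining constraints have slack.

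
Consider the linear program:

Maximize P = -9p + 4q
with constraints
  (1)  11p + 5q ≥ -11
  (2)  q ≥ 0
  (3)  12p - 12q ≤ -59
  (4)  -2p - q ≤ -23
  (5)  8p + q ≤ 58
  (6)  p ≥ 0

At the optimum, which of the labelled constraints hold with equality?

Feasible corners and P = -9p + 4q:
  (35/6, 34/3) → P = -43/6
  (0, 23) → P = 92
  (0, 58) → P = 232

The maximum is at (0, 58). Substituting into each constraint, equality holds for (5) and (6); the remaining constraints have slack.

(5) and (6)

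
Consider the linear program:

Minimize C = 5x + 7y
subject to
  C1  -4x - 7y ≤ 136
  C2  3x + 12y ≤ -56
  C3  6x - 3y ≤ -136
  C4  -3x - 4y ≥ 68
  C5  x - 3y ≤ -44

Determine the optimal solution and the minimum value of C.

x = -1240/27, y = 184/27, minimum C = -4912/27

Feasible corners and C = 5x + 7y:
  (-1240/27, 184/27) → C = -4912/27
  (-716/19, 40/19) → C = -3300/19
  (-232/7, 76/21) → C = -2948/21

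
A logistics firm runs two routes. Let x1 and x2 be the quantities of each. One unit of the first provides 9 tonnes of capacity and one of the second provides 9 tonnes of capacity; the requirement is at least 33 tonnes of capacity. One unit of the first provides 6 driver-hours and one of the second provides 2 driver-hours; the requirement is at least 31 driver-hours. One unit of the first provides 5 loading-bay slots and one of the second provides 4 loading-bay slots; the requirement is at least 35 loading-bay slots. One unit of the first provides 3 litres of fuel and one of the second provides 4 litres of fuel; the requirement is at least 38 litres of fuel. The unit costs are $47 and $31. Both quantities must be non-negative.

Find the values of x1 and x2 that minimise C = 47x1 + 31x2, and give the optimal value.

Vertices and C = 47x1 + 31x2:
  (0, 31/2) → C = 961/2
  (38/3, 0) → C = 1786/3
  (8/3, 15/2) → C = 2147/6
The feasible region is unbounded (it extends along (0, 1), (1, 0)), but C strictly increases along every unbounded feasible direction, so there is no improving ray and the minimum is attained at a vertex.

At the optimal vertex, 6x1 + 2x2 = 31 and 3x1 + 4x2 = 38.
Solving simultaneously gives x1 = 8/3, x2 = 15/2.

x1 = 8/3, x2 = 15/2, minimum C = 2147/6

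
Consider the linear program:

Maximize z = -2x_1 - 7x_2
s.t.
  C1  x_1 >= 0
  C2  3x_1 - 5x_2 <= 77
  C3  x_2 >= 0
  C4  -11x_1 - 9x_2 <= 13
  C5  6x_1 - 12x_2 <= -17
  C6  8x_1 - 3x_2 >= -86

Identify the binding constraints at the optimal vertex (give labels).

Feasible corners and z = -2x_1 - 7x_2:
  (0, 17/12) → z = -119/12
  (0, 86/3) → z = -602/3
  (1009/6, 171/2) → z = -5609/6
The feasible region is unbounded (it extends along (3, 8), (5, 3)), but z strictly decreases along every unbounded feasible direction, so there is no improving ray and the maximum is attained at a vertex.

The maximum is at (0, 17/12). Substituting into each constraint, equality holds for C1 and C5; the remaining constraints have slack.

C1 and C5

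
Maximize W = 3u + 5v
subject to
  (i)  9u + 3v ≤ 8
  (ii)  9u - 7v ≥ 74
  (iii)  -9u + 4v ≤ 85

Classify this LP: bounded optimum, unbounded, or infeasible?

Extreme points and W = 3u + 5v:
  (139/45, -33/5) → W = -356/15
  (-33, -53) → W = -364
The feasible region has finitely many vertices and no improving ray; the maximum is -356/15 at (139/45, -33/5).

bounded optimum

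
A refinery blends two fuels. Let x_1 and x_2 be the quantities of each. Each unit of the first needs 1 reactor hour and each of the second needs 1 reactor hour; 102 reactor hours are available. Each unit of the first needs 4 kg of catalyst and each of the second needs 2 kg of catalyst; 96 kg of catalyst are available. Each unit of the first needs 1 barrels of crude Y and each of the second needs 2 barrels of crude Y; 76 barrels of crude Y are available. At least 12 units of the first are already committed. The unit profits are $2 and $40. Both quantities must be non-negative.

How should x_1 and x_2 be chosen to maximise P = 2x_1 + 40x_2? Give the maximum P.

Corner points and P = 2x_1 + 40x_2:
  (24, 0) → P = 48
  (12, 0) → P = 24
  (12, 24) → P = 984

The optimum lies where 4x_1 + 2x_2 = 96 and x_1 = 12.
Solving simultaneously gives x_1 = 12, x_2 = 24.

x_1 = 12, x_2 = 24, maximum P = 984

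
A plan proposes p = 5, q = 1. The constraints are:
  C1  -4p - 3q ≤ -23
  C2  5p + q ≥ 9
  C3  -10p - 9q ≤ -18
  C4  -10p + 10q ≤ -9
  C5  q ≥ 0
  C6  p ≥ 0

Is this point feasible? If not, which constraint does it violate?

feasible

C1: -23 ≤ -23 ✓
C2: 26 ≥ 9 ✓
C3: -59 ≤ -18 ✓
C4: -40 ≤ -9 ✓
C5: 1 ≥ 0 ✓
C6: 5 ≥ 0 ✓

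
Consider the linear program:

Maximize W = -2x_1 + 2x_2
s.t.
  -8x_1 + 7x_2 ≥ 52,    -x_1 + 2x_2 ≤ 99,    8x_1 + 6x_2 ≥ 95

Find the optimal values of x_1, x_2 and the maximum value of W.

x_1 = -202/11, x_2 = 887/22, maximum W = 1291/11

At the optimal vertex, -x_1 + 2x_2 = 99 and 8x_1 + 6x_2 = 95.
Solving simultaneously gives x_1 = -202/11, x_2 = 887/22.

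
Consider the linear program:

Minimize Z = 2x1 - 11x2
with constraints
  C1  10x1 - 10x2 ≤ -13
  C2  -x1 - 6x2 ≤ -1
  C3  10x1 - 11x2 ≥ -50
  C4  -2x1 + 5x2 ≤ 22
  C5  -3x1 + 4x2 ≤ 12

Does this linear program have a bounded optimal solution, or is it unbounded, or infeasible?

bounded optimum

Corner points and Z = 2x1 - 11x2:
  (-34/35, 23/70) → Z = -389/70
  (31/6, 97/15) → Z = -304/5
  (-34/11, 15/22) → Z = -301/22
  (4, 6) → Z = -58
The feasible region has finitely many vertices and no improving ray; the minimum is -304/5 at (31/6, 97/15).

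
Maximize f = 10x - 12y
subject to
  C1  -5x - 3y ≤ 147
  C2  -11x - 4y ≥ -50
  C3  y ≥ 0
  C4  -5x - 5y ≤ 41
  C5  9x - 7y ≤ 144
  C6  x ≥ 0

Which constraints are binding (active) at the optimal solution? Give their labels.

Vertices and f = 10x - 12y:
  (50/11, 0) → f = 500/11
  (0, 25/2) → f = -150
  (0, 0) → f = 0

The maximum is at (50/11, 0). Substituting into each constraint, equality holds for C2 and C3; the remaining constraints have slack.

C2 and C3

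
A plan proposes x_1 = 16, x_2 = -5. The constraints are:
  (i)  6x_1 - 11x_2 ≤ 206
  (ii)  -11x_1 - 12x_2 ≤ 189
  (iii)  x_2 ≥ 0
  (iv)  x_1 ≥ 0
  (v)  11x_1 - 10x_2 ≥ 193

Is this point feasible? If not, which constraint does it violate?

not feasible — violates (iii)

Constraint (iii): x_2 = -5, which is not ≥ 0. All other constraints are satisfied.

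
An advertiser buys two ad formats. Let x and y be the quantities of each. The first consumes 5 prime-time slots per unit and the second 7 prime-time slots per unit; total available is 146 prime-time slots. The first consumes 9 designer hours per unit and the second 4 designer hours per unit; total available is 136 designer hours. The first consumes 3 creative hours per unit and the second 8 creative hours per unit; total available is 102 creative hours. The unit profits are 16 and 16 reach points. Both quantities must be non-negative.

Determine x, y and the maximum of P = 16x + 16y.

x = 34/3, y = 17/2, maximum P = 952/3

Extreme points and P = 16x + 16y:
  (0, 0) → P = 0
  (0, 51/4) → P = 204
  (136/9, 0) → P = 2176/9
  (34/3, 17/2) → P = 952/3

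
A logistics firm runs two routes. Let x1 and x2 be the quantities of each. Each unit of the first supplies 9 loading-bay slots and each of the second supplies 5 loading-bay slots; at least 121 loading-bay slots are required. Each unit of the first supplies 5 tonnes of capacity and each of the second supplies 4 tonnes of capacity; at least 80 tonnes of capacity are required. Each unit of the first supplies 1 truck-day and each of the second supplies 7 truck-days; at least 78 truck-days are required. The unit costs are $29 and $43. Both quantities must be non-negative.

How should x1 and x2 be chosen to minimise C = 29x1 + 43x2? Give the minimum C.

x1 = 8, x2 = 10, minimum C = 662

Extreme points and C = 29x1 + 43x2:
  (0, 121/5) → C = 5203/5
  (78, 0) → C = 2262
  (84/11, 115/11) → C = 671
  (8, 10) → C = 662
The feasible region is unbounded (it extends along (0, 1), (1, 0)), but C strictly increases along every unbounded feasible direction, so there is no improving ray and the minimum is attained at a vertex.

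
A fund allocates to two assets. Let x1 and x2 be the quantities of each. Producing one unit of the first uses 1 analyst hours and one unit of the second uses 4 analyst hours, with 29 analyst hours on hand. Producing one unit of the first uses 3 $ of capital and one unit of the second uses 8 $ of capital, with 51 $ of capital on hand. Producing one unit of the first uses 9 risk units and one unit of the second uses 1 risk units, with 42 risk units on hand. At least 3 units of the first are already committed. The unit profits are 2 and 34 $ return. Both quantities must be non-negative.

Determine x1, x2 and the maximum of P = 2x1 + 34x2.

Feasible corners and P = 2x1 + 34x2:
  (14/3, 0) → P = 28/3
  (3, 0) → P = 6
  (95/23, 111/23) → P = 3964/23
  (3, 21/4) → P = 369/2

The binding constraints are 3x1 + 8x2 = 51 and x1 = 3.
Solving simultaneously gives x1 = 3, x2 = 21/4.

x1 = 3, x2 = 21/4, maximum P = 369/2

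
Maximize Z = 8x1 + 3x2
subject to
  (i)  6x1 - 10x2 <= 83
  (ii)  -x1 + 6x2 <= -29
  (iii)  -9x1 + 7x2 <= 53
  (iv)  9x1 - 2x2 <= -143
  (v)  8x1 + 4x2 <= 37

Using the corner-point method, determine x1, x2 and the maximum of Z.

Corner points and Z = 8x1 + 3x2:
  (-1111/48, -355/16) → Z = -12083/48
  (-266/13, -535/26) → Z = -5861/26
  (-179/9, -18) → Z = -1918/9

x1 = -179/9, x2 = -18, maximum Z = -1918/9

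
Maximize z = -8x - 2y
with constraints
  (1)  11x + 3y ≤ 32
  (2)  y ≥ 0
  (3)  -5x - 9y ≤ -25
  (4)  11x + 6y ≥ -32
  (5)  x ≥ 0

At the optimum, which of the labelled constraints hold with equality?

Corner points and z = -8x - 2y:
  (71/28, 115/84) → z = -967/42
  (0, 32/3) → z = -64/3
  (0, 25/9) → z = -50/9

The maximum is at (0, 25/9). Substituting into each constraint, equality holds for (3) and (5); the remaining constraints have slack.

(3) and (5)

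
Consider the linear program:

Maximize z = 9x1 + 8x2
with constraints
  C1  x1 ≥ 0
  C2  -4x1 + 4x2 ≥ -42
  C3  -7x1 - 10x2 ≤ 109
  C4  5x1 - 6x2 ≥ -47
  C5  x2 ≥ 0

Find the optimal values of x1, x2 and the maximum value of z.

x1 = 110, x2 = 199/2, maximum z = 1786

Extreme points and z = 9x1 + 8x2:
  (0, 47/6) → z = 188/3
  (0, 0) → z = 0
  (110, 199/2) → z = 1786
  (21/2, 0) → z = 189/2

At the optimal vertex, -4x1 + 4x2 = -42 and 5x1 - 6x2 = -47.
Solving simultaneously gives x1 = 110, x2 = 199/2.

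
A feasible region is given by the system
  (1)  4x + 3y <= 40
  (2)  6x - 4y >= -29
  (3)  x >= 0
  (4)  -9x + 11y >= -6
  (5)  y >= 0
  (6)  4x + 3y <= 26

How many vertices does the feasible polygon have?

The feasible vertices (each the meet of two boundaries and inside every other half-plane) are:
  (0, 29/4)
  (1/2, 8)
  (0, 0)
  (2/3, 0)
  (304/71, 210/71)

5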